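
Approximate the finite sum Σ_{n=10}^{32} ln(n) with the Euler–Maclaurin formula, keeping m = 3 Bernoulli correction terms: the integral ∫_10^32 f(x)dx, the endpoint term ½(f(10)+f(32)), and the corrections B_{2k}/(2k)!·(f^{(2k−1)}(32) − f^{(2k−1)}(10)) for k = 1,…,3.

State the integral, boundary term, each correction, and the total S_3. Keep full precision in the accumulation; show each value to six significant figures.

The integral term ∫_10^32 ln(x) dx = 65.8777.
Boundary: ½(f(10) + f(32)) = ½(2.30259 + 3.46574) = 2.88416.
So far: 68.7619.
Correction k=1: B_{2}/2! · (f^{(1)}(32) − f^{(1)}(10)) = 1/12 · (0.0312500 − 0.100000) = -0.00572917.
Running total after k=1: 68.7561.
Correction k=2: B_{4}/4! · (f^{(3)}(32) − f^{(3)}(10)) = −1/720 · (6.10352e-05 − 0.00200000) = 2.69301e-06.
Running total after k=2: 68.7561.
Correction k=3: B_{6}/6! · (f^{(5)}(32) − f^{(5)}(10)) = 1/30240 · (7.15256e-07 − 0.000240000) = -7.91286e-09.

S_3 ≈ 68.7561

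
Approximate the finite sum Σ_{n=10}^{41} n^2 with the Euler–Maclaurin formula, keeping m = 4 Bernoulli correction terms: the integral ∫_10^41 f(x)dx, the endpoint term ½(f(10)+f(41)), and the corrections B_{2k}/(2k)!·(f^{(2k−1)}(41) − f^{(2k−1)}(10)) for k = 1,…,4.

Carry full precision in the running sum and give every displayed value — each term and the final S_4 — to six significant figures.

∫_10^41 x^2 dx evaluates to 22640.3.
Boundary: ½(f(10) + f(41)) = ½(100.000 + 1681.00) = 890.500.
So far: 23530.8.
Order-1 term: 1/12 · (82.0000 − 20.0000) = 5.16667.
Partial sum through k=1: 23536.0.
Order-2 term: −1/720 · (0.00000 − 0.00000) = 0.00000.
Partial sum through k=2: 23536.0.
Order-3 term: 1/30240 · (0.00000 − 0.00000) = 0.00000.
Partial sum through k=3: 23536.0.
Order-4 term: −1/1209600 · (0.00000 − 0.00000) = 0.00000.

S_4 ≈ 23536.0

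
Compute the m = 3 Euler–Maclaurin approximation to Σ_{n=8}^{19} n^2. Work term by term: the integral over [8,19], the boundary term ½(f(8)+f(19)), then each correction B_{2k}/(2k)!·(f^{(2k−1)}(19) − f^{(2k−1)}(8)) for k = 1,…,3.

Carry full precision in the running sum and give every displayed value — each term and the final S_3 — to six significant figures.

S_3 ≈ 2330.00

The integral term ∫_8^19 x^2 dx = 2115.67.
Endpoint term: (f(8) + f(19))/2 = (64.0000 + 361.000)/2 = 212.500.
Integral + boundary = 2328.17.
Correction k=1: B_{2}/2! · (f^{(1)}(19) − f^{(1)}(8)) = 1/12 · (38.0000 − 16.0000) = 1.83333.
Partial sum through k=1: 2330.00.
Correction k=2: B_{4}/4! · (f^{(3)}(19) − f^{(3)}(8)) = −1/720 · (0.00000 − 0.00000) = 0.00000.
Partial sum through k=2: 2330.00.
Correction k=3: B_{6}/6! · (f^{(5)}(19) − f^{(5)}(8)) = 1/30240 · (0.00000 − 0.00000) = 0.00000.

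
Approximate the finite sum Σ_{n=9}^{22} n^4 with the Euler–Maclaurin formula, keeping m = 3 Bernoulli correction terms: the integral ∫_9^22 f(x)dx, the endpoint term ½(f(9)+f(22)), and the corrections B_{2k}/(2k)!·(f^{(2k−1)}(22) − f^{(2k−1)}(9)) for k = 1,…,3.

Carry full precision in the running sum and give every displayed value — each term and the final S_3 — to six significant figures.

S_3 ≈ 1.14263e+06

∫_9^22 x^4 dx evaluates to 1.01892e+06.
Boundary: ½(f(9) + f(22)) = ½(6561.00 + 234256) = 120408.
Integral + boundary = 1.13933e+06.
Correction k=1: B_{2}/2! · (f^{(1)}(22) − f^{(1)}(9)) = 1/12 · (42592.0 − 2916.00) = 3306.33.
Running total after k=1: 1.14263e+06.
Correction k=2: B_{4}/4! · (f^{(3)}(22) − f^{(3)}(9)) = −1/720 · (528.000 − 216.000) = -0.433333.
Running total after k=2: 1.14263e+06.
Correction k=3: B_{6}/6! · (f^{(5)}(22) − f^{(5)}(9)) = 1/30240 · (0.00000 − 0.00000) = 0.00000.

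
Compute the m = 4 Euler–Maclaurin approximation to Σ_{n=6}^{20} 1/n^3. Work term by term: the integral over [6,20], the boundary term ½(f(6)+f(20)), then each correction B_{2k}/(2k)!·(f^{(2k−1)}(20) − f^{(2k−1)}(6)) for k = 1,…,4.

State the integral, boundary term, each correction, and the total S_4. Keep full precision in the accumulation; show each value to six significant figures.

S_4 ≈ 0.0152058

∫_6^20 1/x^3 dx evaluates to 0.0126389.
½[f(6) + f(20)] = ½[0.00462963 + 0.000125000] = 0.00237731.
So far: 0.0150162.
Order-1 term: 1/12 · (-1.87500e-05 − (-0.00231481)) = 0.000191339.
Partial sum through k=1: 0.0152075.
Order-2 term: −1/720 · (-9.37500e-07 − (-0.00128601)) = -1.78482e-06.
Partial sum through k=2: 0.0152058.
Order-3 term: 1/30240 · (-9.84375e-08 − (-0.00150034)) = 4.96113e-08.
Partial sum through k=3: 0.0152058.
Order-4 term: −1/1209600 · (-1.77188e-08 − (-0.00300069)) = -2.48071e-09.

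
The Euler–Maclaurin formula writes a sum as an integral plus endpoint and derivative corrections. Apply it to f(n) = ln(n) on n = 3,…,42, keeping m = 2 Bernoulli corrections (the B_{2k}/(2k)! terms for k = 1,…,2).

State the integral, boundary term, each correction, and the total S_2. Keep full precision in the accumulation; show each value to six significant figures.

The integral term ∫_3^42 ln(x) dx = 114.686.
½[f(3) + f(42)] = ½[1.09861 + 3.73767] = 2.41814.
Integral + boundary = 117.104.
Order-1 term: 1/12 · (0.0238095 − 0.333333) = -0.0257937.
Running total after k=1: 117.079.
Order-2 term: −1/720 · (2.69949e-05 − 0.0740741) = 0.000102843.

S_2 ≈ 117.079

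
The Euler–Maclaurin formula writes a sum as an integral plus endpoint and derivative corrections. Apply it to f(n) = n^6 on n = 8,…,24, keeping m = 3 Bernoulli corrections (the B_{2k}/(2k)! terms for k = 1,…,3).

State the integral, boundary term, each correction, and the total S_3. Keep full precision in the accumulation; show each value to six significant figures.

S_3 ≈ 7.54556e+08

The integral term ∫_8^24 x^6 dx = 6.54911e+08.
½[f(8) + f(24)] = ½[262144 + 1.91103e+08] = 9.56826e+07.
So far: 7.50593e+08.
Correction k=1: B_{2}/2! · (f^{(1)}(24) − f^{(1)}(8)) = 1/12 · (4.77757e+07 − 196608) = 3.96493e+06.
Partial sum through k=1: 7.54558e+08.
Correction k=2: B_{4}/4! · (f^{(3)}(24) − f^{(3)}(8)) = −1/720 · (1.65888e+06 − 61440.0) = -2218.67.
Partial sum through k=2: 7.54556e+08.
Correction k=3: B_{6}/6! · (f^{(5)}(24) − f^{(5)}(8)) = 1/30240 · (17280.0 − 5760.00) = 0.380952.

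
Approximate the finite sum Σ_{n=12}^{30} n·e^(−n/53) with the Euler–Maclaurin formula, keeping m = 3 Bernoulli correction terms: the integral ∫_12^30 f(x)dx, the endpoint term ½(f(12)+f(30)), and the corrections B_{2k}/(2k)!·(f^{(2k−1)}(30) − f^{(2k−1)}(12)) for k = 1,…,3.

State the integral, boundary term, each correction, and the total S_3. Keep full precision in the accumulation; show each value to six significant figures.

S_3 ≈ 262.645

Integral: ∫_12^30 x·e^(−x/53) dx = 249.375.
½[f(12) + f(30)] = ½[9.56864 + 17.0331] = 13.3009.
Integral + boundary = 262.676.
Order-1 term: 1/12 · (0.246391 − 0.616847) = -0.0308713.
Running total after k=1: 262.645.
Order-2 term: −1/720 · (0.000491966 − 0.000787334) = 4.10233e-07.
Running total after k=2: 262.645.
Order-3 term: 1/30240 · (3.19052e-07 − 4.82403e-07) = -5.40183e-12.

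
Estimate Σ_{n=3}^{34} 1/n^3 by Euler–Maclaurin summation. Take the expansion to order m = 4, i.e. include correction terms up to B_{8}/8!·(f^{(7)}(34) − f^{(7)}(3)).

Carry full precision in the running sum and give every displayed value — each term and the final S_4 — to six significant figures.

S_4 ≈ 0.0766364

Integral: ∫_3^34 1/x^3 dx = 0.0551230.
Boundary: ½(f(3) + f(34)) = ½(0.0370370 + 2.54427e-05) = 0.0185312.
Integral + boundary = 0.0736543.
Order-1 term: 1/12 · (-2.24494e-06 − (-0.0370370)) = 0.00308623.
Partial sum through k=1: 0.0767405.
Order-2 term: −1/720 · (-3.88399e-08 − (-0.0823045)) = -0.000114312.
Partial sum through k=2: 0.0766262.
Order-3 term: 1/30240 · (-1.41114e-09 − (-0.384088)) = 1.27013e-05.
Partial sum through k=3: 0.0766389.
Order-4 term: −1/1209600 · (-8.78909e-11 − (-3.07270)) = -2.54026e-06.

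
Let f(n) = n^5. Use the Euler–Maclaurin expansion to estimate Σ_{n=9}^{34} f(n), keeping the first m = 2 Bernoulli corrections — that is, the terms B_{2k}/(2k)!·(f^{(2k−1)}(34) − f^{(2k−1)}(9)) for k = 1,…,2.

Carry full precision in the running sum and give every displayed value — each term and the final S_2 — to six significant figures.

S_2 ≈ 2.80680e+08

∫_9^34 x^5 dx evaluates to 2.57379e+08.
Boundary: ½(f(9) + f(34)) = ½(59049.0 + 4.54354e+07) = 2.27472e+07.
So far: 2.80126e+08.
k=1: B_{2}/(2)! × [f^{(1)}(34) − f^{(1)}(9)] = 1/12 × (6.68168e+06 − 32805.0) = 554073.
Running total after k=1: 2.80680e+08.
k=2: B_{4}/(4)! × [f^{(3)}(34) − f^{(3)}(9)] = −1/720 × (69360.0 − 4860.00) = -89.5833.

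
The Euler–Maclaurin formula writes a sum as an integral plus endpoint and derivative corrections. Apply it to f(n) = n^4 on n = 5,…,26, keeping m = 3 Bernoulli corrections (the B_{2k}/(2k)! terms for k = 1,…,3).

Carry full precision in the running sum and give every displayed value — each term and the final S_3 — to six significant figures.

The integral term ∫_5^26 x^4 dx = 2.37565e+06.
Boundary: ½(f(5) + f(26)) = ½(625.000 + 456976) = 228800.
Integral + boundary = 2.60445e+06.
k=1: B_{2}/(2)! × [f^{(1)}(26) − f^{(1)}(5)] = 1/12 × (70304.0 − 500.000) = 5817.00.
Running total after k=1: 2.61027e+06.
k=2: B_{4}/(4)! × [f^{(3)}(26) − f^{(3)}(5)] = −1/720 × (624.000 − 120.000) = -0.700000.
Running total after k=2: 2.61027e+06.
k=3: B_{6}/(6)! × [f^{(5)}(26) − f^{(5)}(5)] = 1/30240 × (0.00000 − 0.00000) = 0.00000.

S_3 ≈ 2.61027e+06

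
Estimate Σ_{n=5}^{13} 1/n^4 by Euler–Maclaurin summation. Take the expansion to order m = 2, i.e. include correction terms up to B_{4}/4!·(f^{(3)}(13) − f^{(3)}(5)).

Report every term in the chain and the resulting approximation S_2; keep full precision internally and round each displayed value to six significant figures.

The integral term ∫_5^13 1/x^4 dx = 0.00251494.
½[f(5) + f(13)] = ½[0.00160000 + 3.50128e-05] = 0.000817506.
Running total after boundary: 0.00333245.
Correction k=1: B_{2}/2! · (f^{(1)}(13) − f^{(1)}(5)) = 1/12 · (-1.07732e-05 − (-0.00128000)) = 0.000105769.
Partial sum through k=1: 0.00343822.
Correction k=2: B_{4}/4! · (f^{(3)}(13) − f^{(3)}(5)) = −1/720 · (-1.91240e-06 − (-0.00153600)) = -2.13068e-06.

S_2 ≈ 0.00343609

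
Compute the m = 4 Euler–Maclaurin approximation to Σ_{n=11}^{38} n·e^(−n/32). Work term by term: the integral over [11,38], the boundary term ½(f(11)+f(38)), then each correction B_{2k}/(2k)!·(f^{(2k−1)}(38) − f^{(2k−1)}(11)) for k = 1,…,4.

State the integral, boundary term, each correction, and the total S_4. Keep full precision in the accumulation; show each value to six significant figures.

∫_11^38 x·e^(−x/32) dx evaluates to 292.569.
½[f(11) + f(38)] = ½[7.80017 + 11.5893] = 9.69476.
Integral + boundary = 302.263.
Correction k=1: B_{2}/2! · (f^{(1)}(38) − f^{(1)}(11)) = 1/12 · (-0.0571843 − 0.465351) = -0.0435446.
Partial sum through k=1: 302.220.
Correction k=2: B_{4}/4! · (f^{(3)}(38) − f^{(3)}(11)) = −1/720 · (0.000539825 − 0.00183942) = 1.80499e-06.
Partial sum through k=2: 302.220.
Correction k=3: B_{6}/6! · (f^{(5)}(38) − f^{(5)}(11)) = 1/30240 · (1.10888e-06 − 3.14882e-06) = -6.74582e-11.
Partial sum through k=3: 302.220.
Correction k=4: B_{8}/8! · (f^{(7)}(38) − f^{(7)}(11)) = −1/1209600 · (1.65097e-09 − 4.39583e-09) = 2.26923e-15.

S_4 ≈ 302.220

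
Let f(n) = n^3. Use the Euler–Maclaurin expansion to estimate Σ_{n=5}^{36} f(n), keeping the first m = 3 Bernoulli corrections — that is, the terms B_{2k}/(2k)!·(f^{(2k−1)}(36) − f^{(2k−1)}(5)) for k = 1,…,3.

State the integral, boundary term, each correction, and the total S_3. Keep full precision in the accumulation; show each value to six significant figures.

S_3 ≈ 443456

Integral: ∫_5^36 x^3 dx = 419748.
½[f(5) + f(36)] = ½[125.000 + 46656.0] = 23390.5.
Running total after boundary: 443138.
Order-1 term: 1/12 · (3888.00 − 75.0000) = 317.750.
Running total after k=1: 443456.
Order-2 term: −1/720 · (6.00000 − 6.00000) = 0.00000.
Running total after k=2: 443456.
Order-3 term: 1/30240 · (0.00000 − 0.00000) = 0.00000.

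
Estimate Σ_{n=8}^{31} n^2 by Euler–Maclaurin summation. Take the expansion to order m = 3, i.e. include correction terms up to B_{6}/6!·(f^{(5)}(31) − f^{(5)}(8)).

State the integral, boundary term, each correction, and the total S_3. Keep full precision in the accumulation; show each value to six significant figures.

Integral: ∫_8^31 x^2 dx = 9759.67.
½[f(8) + f(31)] = ½[64.0000 + 961.000] = 512.500.
So far: 10272.2.
Correction k=1: B_{2}/2! · (f^{(1)}(31) − f^{(1)}(8)) = 1/12 · (62.0000 − 16.0000) = 3.83333.
After k=1: 10276.0.
Correction k=2: B_{4}/4! · (f^{(3)}(31) − f^{(3)}(8)) = −1/720 · (0.00000 − 0.00000) = 0.00000.
After k=2: 10276.0.
Correction k=3: B_{6}/6! · (f^{(5)}(31) − f^{(5)}(8)) = 1/30240 · (0.00000 − 0.00000) = 0.00000.

S_3 ≈ 10276.0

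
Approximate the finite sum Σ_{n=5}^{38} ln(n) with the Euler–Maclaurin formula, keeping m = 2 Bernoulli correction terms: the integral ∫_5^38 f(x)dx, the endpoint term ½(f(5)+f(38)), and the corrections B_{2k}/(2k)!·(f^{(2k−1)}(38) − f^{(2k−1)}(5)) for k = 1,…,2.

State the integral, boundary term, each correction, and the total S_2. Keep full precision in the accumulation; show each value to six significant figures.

∫_5^38 ln(x) dx evaluates to 97.1811.
½[f(5) + f(38)] = ½[1.60944 + 3.63759] = 2.62351.
Integral + boundary = 99.8046.
k=1: B_{2}/(2)! × [f^{(1)}(38) − f^{(1)}(5)] = 1/12 × (0.0263158 − 0.200000) = -0.0144737.
Running total after k=1: 99.7901.
k=2: B_{4}/(4)! × [f^{(3)}(38) − f^{(3)}(5)] = −1/720 × (3.64485e-05 − 0.0160000) = 2.21716e-05.

S_2 ≈ 99.7901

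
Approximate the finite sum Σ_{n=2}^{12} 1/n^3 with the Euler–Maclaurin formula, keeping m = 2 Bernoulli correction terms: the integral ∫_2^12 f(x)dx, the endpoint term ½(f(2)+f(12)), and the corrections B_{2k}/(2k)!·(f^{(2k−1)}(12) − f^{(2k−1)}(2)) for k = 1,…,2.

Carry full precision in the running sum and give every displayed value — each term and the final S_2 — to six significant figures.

S_2 ≈ 0.198628

Integral: ∫_2^12 1/x^3 dx = 0.121528.
½[f(2) + f(12)] = ½[0.125000 + 0.000578704] = 0.0627894.
So far: 0.184317.
k=1: B_{2}/(2)! × [f^{(1)}(12) − f^{(1)}(2)] = 1/12 × (-0.000144676 − (-0.187500)) = 0.0156129.
After k=1: 0.199930.
k=2: B_{4}/(4)! × [f^{(3)}(12) − f^{(3)}(2)] = −1/720 × (-2.00939e-05 − (-0.937500)) = -0.00130206.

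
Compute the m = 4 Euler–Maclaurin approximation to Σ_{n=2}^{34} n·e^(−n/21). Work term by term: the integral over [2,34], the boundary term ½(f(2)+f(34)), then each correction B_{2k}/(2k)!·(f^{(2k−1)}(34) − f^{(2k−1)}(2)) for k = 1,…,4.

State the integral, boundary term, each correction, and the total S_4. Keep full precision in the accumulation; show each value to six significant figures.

∫_2^34 x·e^(−x/21) dx evaluates to 210.332.
Endpoint term: (f(2) + f(34))/2 = (1.81831 + 6.73497)/2 = 4.27664.
Running total after boundary: 214.608.
Correction k=1: B_{2}/2! · (f^{(1)}(34) − f^{(1)}(2)) = 1/12 · (-0.122625 − 0.822570) = -0.0787663.
Running total after k=1: 214.530.
Correction k=2: B_{4}/4! · (f^{(3)}(34) − f^{(3)}(2)) = −1/720 · (0.000620293 − 0.00598840) = 7.45570e-06.
Running total after k=2: 214.530.
Correction k=3: B_{6}/6! · (f^{(5)}(34) − f^{(5)}(2)) = 1/30240 · (3.44365e-06 − 2.29287e-05) = -6.44347e-10.
Running total after k=3: 214.530.
Correction k=4: B_{8}/8! · (f^{(7)}(34) − f^{(7)}(2)) = −1/1209600 · (1.24280e-08 − 7.31933e-08) = 5.02359e-14.

S_4 ≈ 214.530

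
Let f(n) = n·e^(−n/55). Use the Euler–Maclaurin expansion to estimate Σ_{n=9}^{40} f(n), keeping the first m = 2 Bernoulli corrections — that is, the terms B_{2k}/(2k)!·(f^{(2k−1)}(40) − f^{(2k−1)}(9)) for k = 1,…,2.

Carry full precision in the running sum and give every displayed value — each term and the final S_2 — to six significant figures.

Integral: ∫_9^40 x·e^(−x/55) dx = 463.807.
Boundary: ½(f(9) + f(40)) = ½(7.64146 + 19.3290) = 13.4852.
So far: 477.293.
Order-1 term: 1/12 · (0.131789 − 0.710115) = -0.0481939.
Running total after k=1: 477.244.
Order-2 term: −1/720 · (0.000363054 − 0.000796105) = 6.01459e-07.

S_2 ≈ 477.244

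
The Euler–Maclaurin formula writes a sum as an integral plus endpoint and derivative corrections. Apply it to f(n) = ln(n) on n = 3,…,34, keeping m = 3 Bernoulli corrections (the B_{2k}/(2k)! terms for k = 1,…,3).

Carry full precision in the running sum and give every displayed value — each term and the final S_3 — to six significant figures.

S_3 ≈ 87.8877

The integral term ∫_3^34 ln(x) dx = 85.6004.
½[f(3) + f(34)] = ½[1.09861 + 3.52636] = 2.31249.
Running total after boundary: 87.9129.
Correction k=1: B_{2}/2! · (f^{(1)}(34) − f^{(1)}(3)) = 1/12 · (0.0294118 − 0.333333) = -0.0253268.
Running total after k=1: 87.8876.
Correction k=2: B_{4}/4! · (f^{(3)}(34) − f^{(3)}(3)) = −1/720 · (5.08854e-05 − 0.0740741) = 0.000102810.
Running total after k=2: 87.8877.
Correction k=3: B_{6}/6! · (f^{(5)}(34) − f^{(5)}(3)) = 1/30240 · (5.28222e-07 − 0.0987654) = -3.26604e-06.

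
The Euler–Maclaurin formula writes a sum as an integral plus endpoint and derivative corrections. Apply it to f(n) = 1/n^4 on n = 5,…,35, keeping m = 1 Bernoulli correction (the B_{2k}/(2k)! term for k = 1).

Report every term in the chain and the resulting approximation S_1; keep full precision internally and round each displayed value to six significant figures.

∫_5^35 1/x^4 dx evaluates to 0.00265889.
½[f(5) + f(35)] = ½[0.00160000 + 6.66389e-07] = 0.000800333.
Integral + boundary = 0.00345923.
k=1: B_{2}/(2)! × [f^{(1)}(35) − f^{(1)}(5)] = 1/12 × (-7.61587e-08 − (-0.00128000)) = 0.000106660.

S_1 ≈ 0.00356589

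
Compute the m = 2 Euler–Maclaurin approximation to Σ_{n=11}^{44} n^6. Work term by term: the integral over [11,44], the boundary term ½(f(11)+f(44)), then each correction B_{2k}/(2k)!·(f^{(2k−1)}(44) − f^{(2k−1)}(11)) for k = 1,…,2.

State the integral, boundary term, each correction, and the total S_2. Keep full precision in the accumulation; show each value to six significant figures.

∫_11^44 x^6 dx evaluates to 4.56083e+10.
Endpoint term: (f(11) + f(44))/2 = (1.77156e+06 + 7.25631e+09)/2 = 3.62904e+09.
So far: 4.92374e+10.
k=1: B_{2}/(2)! × [f^{(1)}(44) − f^{(1)}(11)] = 1/12 × (9.89497e+08 − 966306) = 8.23776e+07.
After k=1: 4.93198e+10.
k=2: B_{4}/(4)! × [f^{(3)}(44) − f^{(3)}(11)] = −1/720 × (1.02221e+07 − 159720) = -13975.5.

S_2 ≈ 4.93197e+10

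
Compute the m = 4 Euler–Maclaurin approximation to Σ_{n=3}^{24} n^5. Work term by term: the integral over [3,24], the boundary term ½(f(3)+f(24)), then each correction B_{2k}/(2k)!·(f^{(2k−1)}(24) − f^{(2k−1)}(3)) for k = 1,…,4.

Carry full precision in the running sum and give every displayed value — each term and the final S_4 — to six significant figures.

Integral: ∫_3^24 x^5 dx = 3.18504e+07.
Endpoint term: (f(3) + f(24))/2 = (243.000 + 7.96262e+06)/2 = 3.98143e+06.
Running total after boundary: 3.58318e+07.
k=1: B_{2}/(2)! × [f^{(1)}(24) − f^{(1)}(3)] = 1/12 × (1.65888e+06 − 405.000) = 138206.
After k=1: 3.59700e+07.
k=2: B_{4}/(4)! × [f^{(3)}(24) − f^{(3)}(3)] = −1/720 × (34560.0 − 540.000) = -47.2500.
After k=2: 3.59700e+07.
k=3: B_{6}/(6)! × [f^{(5)}(24) − f^{(5)}(3)] = 1/30240 × (120.000 − 120.000) = 0.00000.
After k=3: 3.59700e+07.
k=4: B_{8}/(8)! × [f^{(7)}(24) − f^{(7)}(3)] = −1/1209600 × (0.00000 − 0.00000) = 0.00000.

S_4 ≈ 3.59700e+07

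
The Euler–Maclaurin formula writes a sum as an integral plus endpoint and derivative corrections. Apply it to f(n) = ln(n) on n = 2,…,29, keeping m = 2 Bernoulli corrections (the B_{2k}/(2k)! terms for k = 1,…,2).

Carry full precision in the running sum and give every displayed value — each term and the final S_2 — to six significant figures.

S_2 ≈ 71.2571

∫_2^29 ln(x) dx evaluates to 69.2653.
½[f(2) + f(29)] = ½[0.693147 + 3.36730] = 2.03022.
So far: 71.2955.
Order-1 term: 1/12 · (0.0344828 − 0.500000) = -0.0387931.
After k=1: 71.2567.
Order-2 term: −1/720 · (8.20042e-05 − 0.250000) = 0.000347108.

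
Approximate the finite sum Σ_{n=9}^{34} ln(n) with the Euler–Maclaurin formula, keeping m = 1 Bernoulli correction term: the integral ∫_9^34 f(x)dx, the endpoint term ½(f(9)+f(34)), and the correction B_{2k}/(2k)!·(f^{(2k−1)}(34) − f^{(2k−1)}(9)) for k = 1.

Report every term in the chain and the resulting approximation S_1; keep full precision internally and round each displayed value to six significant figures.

S_1 ≈ 77.9762

Integral: ∫_9^34 ln(x) dx = 75.1212.
Boundary: ½(f(9) + f(34)) = ½(2.19722 + 3.52636) = 2.86179.
Integral + boundary = 77.9830.
Correction k=1: B_{2}/2! · (f^{(1)}(34) − f^{(1)}(9)) = 1/12 · (0.0294118 − 0.111111) = -0.00680828.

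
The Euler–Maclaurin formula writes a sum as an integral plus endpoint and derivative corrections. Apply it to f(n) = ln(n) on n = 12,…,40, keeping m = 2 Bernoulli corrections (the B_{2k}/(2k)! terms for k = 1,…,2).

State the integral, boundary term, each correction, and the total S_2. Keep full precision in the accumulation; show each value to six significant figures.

∫_12^40 ln(x) dx evaluates to 89.7363.
½[f(12) + f(40)] = ½[2.48491 + 3.68888] = 3.08689.
Integral + boundary = 92.8232.
k=1: B_{2}/(2)! × [f^{(1)}(40) − f^{(1)}(12)] = 1/12 × (0.0250000 − 0.0833333) = -0.00486111.
After k=1: 92.8183.
k=2: B_{4}/(4)! × [f^{(3)}(40) − f^{(3)}(12)] = −1/720 × (3.12500e-05 − 0.00115741) = 1.56411e-06.

S_2 ≈ 92.8183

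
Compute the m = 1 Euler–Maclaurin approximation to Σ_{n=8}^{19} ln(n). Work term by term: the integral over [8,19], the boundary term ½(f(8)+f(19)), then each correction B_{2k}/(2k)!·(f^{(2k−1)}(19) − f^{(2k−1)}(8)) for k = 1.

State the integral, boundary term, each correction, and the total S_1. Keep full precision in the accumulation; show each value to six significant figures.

S_1 ≈ 30.8147

Integral: ∫_8^19 ln(x) dx = 28.3088.
½[f(8) + f(19)] = ½[2.07944 + 2.94444] = 2.51194.
Integral + boundary = 30.8207.
Order-1 term: 1/12 · (0.0526316 − 0.125000) = -0.00603070.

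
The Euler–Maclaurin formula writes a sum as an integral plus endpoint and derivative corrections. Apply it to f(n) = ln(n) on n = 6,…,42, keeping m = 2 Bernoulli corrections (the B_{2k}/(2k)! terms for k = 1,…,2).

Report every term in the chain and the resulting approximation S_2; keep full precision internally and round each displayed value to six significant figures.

S_2 ≈ 112.984

∫_6^42 ln(x) dx evaluates to 110.232.
Boundary: ½(f(6) + f(42)) = ½(1.79176 + 3.73767) = 2.76471.
Integral + boundary = 112.996.
Correction k=1: B_{2}/2! · (f^{(1)}(42) − f^{(1)}(6)) = 1/12 · (0.0238095 − 0.166667) = -0.0119048.
After k=1: 112.984.
Correction k=2: B_{4}/4! · (f^{(3)}(42) − f^{(3)}(6)) = −1/720 · (2.69949e-05 − 0.00925926) = 1.28226e-05.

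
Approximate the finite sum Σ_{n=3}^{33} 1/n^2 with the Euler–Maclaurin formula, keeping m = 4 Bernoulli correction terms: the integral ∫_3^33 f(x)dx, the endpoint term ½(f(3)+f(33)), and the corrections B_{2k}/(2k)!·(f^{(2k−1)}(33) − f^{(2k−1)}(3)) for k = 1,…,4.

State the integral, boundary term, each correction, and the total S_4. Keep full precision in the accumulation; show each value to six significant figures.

∫_3^33 1/x^2 dx evaluates to 0.303030.
½[f(3) + f(33)] = ½[0.111111 + 0.000918274] = 0.0560147.
Running total after boundary: 0.359045.
Correction k=1: B_{2}/2! · (f^{(1)}(33) − f^{(1)}(3)) = 1/12 · (-5.56529e-05 − (-0.0740741)) = 0.00616820.
After k=1: 0.365213.
Correction k=2: B_{4}/4! · (f^{(3)}(33) − f^{(3)}(3)) = −1/720 · (-6.13256e-07 − (-0.0987654)) = -0.000137173.
After k=2: 0.365076.
Correction k=3: B_{6}/6! · (f^{(5)}(33) − f^{(5)}(3)) = 1/30240 · (-1.68941e-08 − (-0.329218)) = 1.08868e-05.
After k=3: 0.365087.
Correction k=4: B_{8}/8! · (f^{(7)}(33) − f^{(7)}(3)) = −1/1209600 · (-8.68750e-10 − (-2.04847)) = -1.69351e-06.

S_4 ≈ 0.365085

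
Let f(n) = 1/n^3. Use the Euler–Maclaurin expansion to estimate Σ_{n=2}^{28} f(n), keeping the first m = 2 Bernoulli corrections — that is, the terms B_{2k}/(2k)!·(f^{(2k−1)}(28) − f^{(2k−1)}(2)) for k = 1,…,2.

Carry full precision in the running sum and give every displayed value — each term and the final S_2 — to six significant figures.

Integral: ∫_2^28 1/x^3 dx = 0.124362.
Endpoint term: (f(2) + f(28))/2 = (0.125000 + 4.55539e-05)/2 = 0.0625228.
Integral + boundary = 0.186885.
Order-1 term: 1/12 · (-4.88078e-06 − (-0.187500)) = 0.0156246.
Running total after k=1: 0.202510.
Order-2 term: −1/720 · (-1.24510e-07 − (-0.937500)) = -0.00130208.

S_2 ≈ 0.201208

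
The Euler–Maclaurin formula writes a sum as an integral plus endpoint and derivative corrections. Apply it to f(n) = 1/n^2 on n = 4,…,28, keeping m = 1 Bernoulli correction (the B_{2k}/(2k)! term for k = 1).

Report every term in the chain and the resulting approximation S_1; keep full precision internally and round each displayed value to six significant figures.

S_1 ≈ 0.248770

∫_4^28 1/x^2 dx evaluates to 0.214286.
½[f(4) + f(28)] = ½[0.0625000 + 0.00127551] = 0.0318878.
So far: 0.246173.
Order-1 term: 1/12 · (-9.11079e-05 − (-0.0312500)) = 0.00259657.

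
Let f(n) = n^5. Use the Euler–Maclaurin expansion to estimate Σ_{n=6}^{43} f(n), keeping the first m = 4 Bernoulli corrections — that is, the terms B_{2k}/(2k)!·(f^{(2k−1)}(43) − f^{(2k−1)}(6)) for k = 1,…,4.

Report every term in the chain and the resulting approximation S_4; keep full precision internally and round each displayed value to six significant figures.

S_4 ≈ 1.12848e+09

∫_6^43 x^5 dx evaluates to 1.05355e+09.
Boundary: ½(f(6) + f(43)) = ½(7776.00 + 1.47008e+08) = 7.35081e+07.
Integral + boundary = 1.12706e+09.
Order-1 term: 1/12 · (1.70940e+07 − 6480.00) = 1.42396e+06.
After k=1: 1.12848e+09.
Order-2 term: −1/720 · (110940 − 2160.00) = -151.083.
After k=2: 1.12848e+09.
Order-3 term: 1/30240 · (120.000 − 120.000) = 0.00000.
After k=3: 1.12848e+09.
Order-4 term: −1/1209600 · (0.00000 − 0.00000) = 0.00000.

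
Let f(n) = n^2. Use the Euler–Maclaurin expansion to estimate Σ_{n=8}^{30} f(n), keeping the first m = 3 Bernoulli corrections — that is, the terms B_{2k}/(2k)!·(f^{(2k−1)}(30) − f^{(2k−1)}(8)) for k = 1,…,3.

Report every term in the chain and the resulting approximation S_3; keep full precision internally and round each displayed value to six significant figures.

S_3 ≈ 9315.00

The integral term ∫_8^30 x^2 dx = 8829.33.
Endpoint term: (f(8) + f(30))/2 = (64.0000 + 900.000)/2 = 482.000.
So far: 9311.33.
Correction k=1: B_{2}/2! · (f^{(1)}(30) − f^{(1)}(8)) = 1/12 · (60.0000 − 16.0000) = 3.66667.
After k=1: 9315.00.
Correction k=2: B_{4}/4! · (f^{(3)}(30) − f^{(3)}(8)) = −1/720 · (0.00000 − 0.00000) = 0.00000.
After k=2: 9315.00.
Correction k=3: B_{6}/6! · (f^{(5)}(30) − f^{(5)}(8)) = 1/30240 · (0.00000 − 0.00000) = 0.00000.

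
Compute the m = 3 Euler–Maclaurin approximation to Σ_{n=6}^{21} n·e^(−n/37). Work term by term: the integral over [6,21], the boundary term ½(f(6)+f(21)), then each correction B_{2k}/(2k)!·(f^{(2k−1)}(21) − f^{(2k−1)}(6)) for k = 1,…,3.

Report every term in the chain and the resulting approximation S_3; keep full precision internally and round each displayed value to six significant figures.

Integral: ∫_6^21 x·e^(−x/37) dx = 136.259.
½[f(6) + f(21)] = ½[5.10182 + 11.9050] = 8.50339.
Running total after boundary: 144.763.
Correction k=1: B_{2}/2! · (f^{(1)}(21) − f^{(1)}(6)) = 1/12 · (0.245147 − 0.712416) = -0.0389391.
Partial sum through k=1: 144.724.
Correction k=2: B_{4}/4! · (f^{(3)}(21) − f^{(3)}(6)) = −1/720 · (0.00100727 − 0.00176262) = 1.04909e-06.
Partial sum through k=2: 144.724.
Correction k=3: B_{6}/6! · (f^{(5)}(21) − f^{(5)}(6)) = 1/30240 · (1.34074e-06 − 2.19492e-06) = -2.82467e-11.

S_3 ≈ 144.724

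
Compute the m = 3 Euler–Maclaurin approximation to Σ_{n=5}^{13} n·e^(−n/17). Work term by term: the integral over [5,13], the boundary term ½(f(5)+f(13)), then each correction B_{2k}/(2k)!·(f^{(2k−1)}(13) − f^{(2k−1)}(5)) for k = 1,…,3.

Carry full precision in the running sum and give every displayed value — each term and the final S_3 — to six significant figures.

S_3 ≈ 46.1643

∫_5^13 x·e^(−x/17) dx evaluates to 41.3105.
Endpoint term: (f(5) + f(13))/2 = (3.72594 + 6.05112)/2 = 4.88853.
So far: 46.1990.
Order-1 term: 1/12 · (0.109523 − 0.526016) = -0.0347078.
After k=1: 46.1643.
Order-2 term: −1/720 · (0.00360022 − 0.00697714) = 4.69016e-06.
After k=2: 46.1643.
Order-3 term: 1/30240 · (2.36037e-05 − 4.19867e-05) = -6.07903e-10.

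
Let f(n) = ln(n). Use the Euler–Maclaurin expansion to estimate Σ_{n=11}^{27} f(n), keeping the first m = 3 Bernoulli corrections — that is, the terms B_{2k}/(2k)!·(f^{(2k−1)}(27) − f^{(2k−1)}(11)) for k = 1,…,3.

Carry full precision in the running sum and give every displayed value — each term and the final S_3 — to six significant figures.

The integral term ∫_11^27 ln(x) dx = 46.6107.
Endpoint term: (f(11) + f(27))/2 = (2.39790 + 3.29584)/2 = 2.84687.
Running total after boundary: 49.4576.
k=1: B_{2}/(2)! × [f^{(1)}(27) − f^{(1)}(11)] = 1/12 × (0.0370370 − 0.0909091) = -0.00448934.
Partial sum through k=1: 49.4531.
k=2: B_{4}/(4)! × [f^{(3)}(27) − f^{(3)}(11)] = −1/720 × (0.000101611 − 0.00150263) = 1.94586e-06.
Partial sum through k=2: 49.4531.
k=3: B_{6}/(6)! × [f^{(5)}(27) − f^{(5)}(11)] = 1/30240 × (1.67260e-06 − 0.000149021) = -4.87264e-09.

S_3 ≈ 49.4531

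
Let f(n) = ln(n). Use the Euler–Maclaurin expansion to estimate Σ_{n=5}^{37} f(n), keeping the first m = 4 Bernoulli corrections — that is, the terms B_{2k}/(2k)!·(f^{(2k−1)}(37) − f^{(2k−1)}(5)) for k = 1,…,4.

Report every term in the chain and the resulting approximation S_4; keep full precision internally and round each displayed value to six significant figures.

S_4 ≈ 96.1526

∫_5^37 ln(x) dx evaluates to 93.5568.
Boundary: ½(f(5) + f(37)) = ½(1.60944 + 3.61092) = 2.61018.
Integral + boundary = 96.1670.
k=1: B_{2}/(2)! × [f^{(1)}(37) − f^{(1)}(5)] = 1/12 × (0.0270270 − 0.200000) = -0.0144144.
After k=1: 96.1525.
k=2: B_{4}/(4)! × [f^{(3)}(37) − f^{(3)}(5)] = −1/720 × (3.94843e-05 − 0.0160000) = 2.21674e-05.
After k=2: 96.1526.
k=3: B_{6}/(6)! × [f^{(5)}(37) − f^{(5)}(5)] = 1/30240 × (3.46101e-07 − 0.00768000) = -2.53957e-07.
After k=3: 96.1526.
k=4: B_{8}/(8)! × [f^{(7)}(37) − f^{(7)}(5)] = −1/1209600 × (7.58439e-09 − 0.00921600) = 7.61904e-09.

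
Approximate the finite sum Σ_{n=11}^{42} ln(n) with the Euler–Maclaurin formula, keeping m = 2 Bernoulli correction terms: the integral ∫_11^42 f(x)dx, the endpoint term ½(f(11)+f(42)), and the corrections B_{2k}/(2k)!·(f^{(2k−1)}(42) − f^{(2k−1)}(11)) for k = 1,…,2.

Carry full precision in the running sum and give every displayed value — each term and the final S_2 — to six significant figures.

The integral term ∫_11^42 ln(x) dx = 99.6053.
½[f(11) + f(42)] = ½[2.39790 + 3.73767] = 3.06778.
So far: 102.673.
Order-1 term: 1/12 · (0.0238095 − 0.0909091) = -0.00559163.
After k=1: 102.667.
Order-2 term: −1/720 · (2.69949e-05 − 0.00150263) = 2.04949e-06.

S_2 ≈ 102.667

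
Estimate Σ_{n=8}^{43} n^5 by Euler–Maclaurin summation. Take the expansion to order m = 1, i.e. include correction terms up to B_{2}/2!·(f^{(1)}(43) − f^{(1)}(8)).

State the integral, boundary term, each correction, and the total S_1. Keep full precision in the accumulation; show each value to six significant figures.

The integral term ∫_8^43 x^5 dx = 1.05352e+09.
Boundary: ½(f(8) + f(43)) = ½(32768.0 + 1.47008e+08) = 7.35206e+07.
So far: 1.12704e+09.
Correction k=1: B_{2}/2! · (f^{(1)}(43) − f^{(1)}(8)) = 1/12 · (1.70940e+07 − 20480.0) = 1.42279e+06.

S_1 ≈ 1.12846e+09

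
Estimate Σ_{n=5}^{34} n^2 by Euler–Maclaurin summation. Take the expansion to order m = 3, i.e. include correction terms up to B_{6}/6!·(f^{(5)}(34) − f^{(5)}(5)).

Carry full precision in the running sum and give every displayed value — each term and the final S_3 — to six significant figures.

S_3 ≈ 13655.0

∫_5^34 x^2 dx evaluates to 13059.7.
Boundary: ½(f(5) + f(34)) = ½(25.0000 + 1156.00) = 590.500.
Running total after boundary: 13650.2.
Correction k=1: B_{2}/2! · (f^{(1)}(34) − f^{(1)}(5)) = 1/12 · (68.0000 − 10.0000) = 4.83333.
Running total after k=1: 13655.0.
Correction k=2: B_{4}/4! · (f^{(3)}(34) − f^{(3)}(5)) = −1/720 · (0.00000 − 0.00000) = 0.00000.
Running total after k=2: 13655.0.
Correction k=3: B_{6}/6! · (f^{(5)}(34) − f^{(5)}(5)) = 1/30240 · (0.00000 − 0.00000) = 0.00000.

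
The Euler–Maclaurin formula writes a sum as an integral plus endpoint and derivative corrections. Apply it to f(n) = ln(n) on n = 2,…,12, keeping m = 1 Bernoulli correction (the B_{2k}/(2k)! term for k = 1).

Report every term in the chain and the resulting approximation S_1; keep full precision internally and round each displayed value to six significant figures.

The integral term ∫_2^12 ln(x) dx = 18.4326.
Boundary: ½(f(2) + f(12)) = ½(0.693147 + 2.48491) = 1.58903.
So far: 20.0216.
k=1: B_{2}/(2)! × [f^{(1)}(12) − f^{(1)}(2)] = 1/12 × (0.0833333 − 0.500000) = -0.0347222.

S_1 ≈ 19.9869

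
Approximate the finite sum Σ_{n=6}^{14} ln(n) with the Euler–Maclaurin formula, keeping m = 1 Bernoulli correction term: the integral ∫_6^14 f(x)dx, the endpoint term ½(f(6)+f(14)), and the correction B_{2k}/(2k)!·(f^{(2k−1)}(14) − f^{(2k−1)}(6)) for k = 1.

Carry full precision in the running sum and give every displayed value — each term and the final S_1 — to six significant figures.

S_1 ≈ 20.4037

∫_6^14 ln(x) dx evaluates to 18.1962.
½[f(6) + f(14)] = ½[1.79176 + 2.63906] = 2.21541.
Integral + boundary = 20.4117.
Order-1 term: 1/12 · (0.0714286 − 0.166667) = -0.00793651.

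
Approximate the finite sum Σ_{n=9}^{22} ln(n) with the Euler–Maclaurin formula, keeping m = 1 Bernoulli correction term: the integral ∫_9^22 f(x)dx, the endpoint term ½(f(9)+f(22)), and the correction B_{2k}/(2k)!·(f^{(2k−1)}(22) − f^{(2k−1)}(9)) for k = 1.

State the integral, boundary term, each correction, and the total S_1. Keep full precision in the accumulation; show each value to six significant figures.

∫_9^22 ln(x) dx evaluates to 35.2279.
Boundary: ½(f(9) + f(22)) = ½(2.19722 + 3.09104) = 2.64413.
Running total after boundary: 37.8720.
k=1: B_{2}/(2)! × [f^{(1)}(22) − f^{(1)}(9)] = 1/12 × (0.0454545 − 0.111111) = -0.00547138.

S_1 ≈ 37.8666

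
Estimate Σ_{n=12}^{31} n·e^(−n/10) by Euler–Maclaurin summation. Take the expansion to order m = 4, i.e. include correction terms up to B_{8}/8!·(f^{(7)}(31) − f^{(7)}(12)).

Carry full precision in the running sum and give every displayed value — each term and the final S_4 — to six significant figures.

S_4 ≈ 50.2951

The integral term ∫_12^31 x·e^(−x/10) dx = 47.7926.
½[f(12) + f(31)] = ½[3.61433 + 1.39653] = 2.50543.
So far: 50.2980.
Order-1 term: 1/12 · (-0.0946033 − (-0.0602388)) = -0.00286371.
Running total after k=1: 50.2951.
Order-2 term: −1/720 · (-4.50492e-05 − 0.00542150) = 7.59242e-06.
Running total after k=2: 50.2951.
Order-3 term: 1/30240 · (8.55935e-06 − 0.000114454) = -3.50180e-09.
Running total after k=3: 50.2951.
Order-4 term: −1/1209600 · (1.75692e-07 − 1.74693e-06) = 1.29897e-12.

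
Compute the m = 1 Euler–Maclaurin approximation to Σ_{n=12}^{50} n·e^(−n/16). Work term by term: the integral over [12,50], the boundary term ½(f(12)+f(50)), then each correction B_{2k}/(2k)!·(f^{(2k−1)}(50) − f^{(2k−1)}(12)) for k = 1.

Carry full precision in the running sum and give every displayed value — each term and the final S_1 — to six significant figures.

Integral: ∫_12^50 x·e^(−x/16) dx = 165.223.
Endpoint term: (f(12) + f(50))/2 = (5.66840 + 2.19685)/2 = 3.93262.
So far: 169.155.
Correction k=1: B_{2}/2! · (f^{(1)}(50) − f^{(1)}(12)) = 1/12 · (-0.0933660 − 0.118092) = -0.0176215.

S_1 ≈ 169.138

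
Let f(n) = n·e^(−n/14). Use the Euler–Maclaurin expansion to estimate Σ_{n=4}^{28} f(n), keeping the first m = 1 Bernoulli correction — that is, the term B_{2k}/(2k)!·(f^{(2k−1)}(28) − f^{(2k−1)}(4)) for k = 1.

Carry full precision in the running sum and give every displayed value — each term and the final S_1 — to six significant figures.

S_1 ≈ 113.137

∫_4^28 x·e^(−x/14) dx evaluates to 109.795.
½[f(4) + f(28)] = ½[3.00591 + 3.78939] = 3.39765.
So far: 113.193.
Correction k=1: B_{2}/2! · (f^{(1)}(28) − f^{(1)}(4)) = 1/12 · (-0.135335 − 0.536769) = -0.0560087.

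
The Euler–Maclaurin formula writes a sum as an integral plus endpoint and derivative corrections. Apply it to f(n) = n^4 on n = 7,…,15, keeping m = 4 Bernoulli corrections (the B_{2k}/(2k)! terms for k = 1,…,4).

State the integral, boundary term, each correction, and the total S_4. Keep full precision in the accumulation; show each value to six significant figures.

The integral term ∫_7^15 x^4 dx = 148514.
Endpoint term: (f(7) + f(15))/2 = (2401.00 + 50625.0)/2 = 26513.0.
Running total after boundary: 175027.
k=1: B_{2}/(2)! × [f^{(1)}(15) − f^{(1)}(7)] = 1/12 × (13500.0 − 1372.00) = 1010.67.
Partial sum through k=1: 176037.
k=2: B_{4}/(4)! × [f^{(3)}(15) − f^{(3)}(7)] = −1/720 × (360.000 − 168.000) = -0.266667.
Partial sum through k=2: 176037.
k=3: B_{6}/(6)! × [f^{(5)}(15) − f^{(5)}(7)] = 1/30240 × (0.00000 − 0.00000) = 0.00000.
Partial sum through k=3: 176037.
k=4: B_{8}/(8)! × [f^{(7)}(15) − f^{(7)}(7)] = −1/1209600 × (0.00000 − 0.00000) = 0.00000.

S_4 ≈ 176037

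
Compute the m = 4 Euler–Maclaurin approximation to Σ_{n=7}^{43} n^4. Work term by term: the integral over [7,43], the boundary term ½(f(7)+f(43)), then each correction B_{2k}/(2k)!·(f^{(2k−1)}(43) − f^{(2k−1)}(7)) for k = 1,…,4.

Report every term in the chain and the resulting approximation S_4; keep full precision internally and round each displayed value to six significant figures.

Integral: ∫_7^43 x^4 dx = 2.93983e+07.
½[f(7) + f(43)] = ½[2401.00 + 3.41880e+06] = 1.71060e+06.
Integral + boundary = 3.11089e+07.
k=1: B_{2}/(2)! × [f^{(1)}(43) − f^{(1)}(7)] = 1/12 × (318028 − 1372.00) = 26388.0.
After k=1: 3.11353e+07.
k=2: B_{4}/(4)! × [f^{(3)}(43) − f^{(3)}(7)] = −1/720 × (1032.00 − 168.000) = -1.20000.
After k=2: 3.11353e+07.
k=3: B_{6}/(6)! × [f^{(5)}(43) − f^{(5)}(7)] = 1/30240 × (0.00000 − 0.00000) = 0.00000.
After k=3: 3.11353e+07.
k=4: B_{8}/(8)! × [f^{(7)}(43) − f^{(7)}(7)] = −1/1209600 × (0.00000 − 0.00000) = 0.00000.

S_4 ≈ 3.11353e+07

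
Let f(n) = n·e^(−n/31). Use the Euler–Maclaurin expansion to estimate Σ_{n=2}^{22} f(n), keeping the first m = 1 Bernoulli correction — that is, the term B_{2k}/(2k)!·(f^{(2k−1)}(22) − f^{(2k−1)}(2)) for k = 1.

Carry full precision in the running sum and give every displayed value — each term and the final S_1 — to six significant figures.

∫_2^22 x·e^(−x/31) dx evaluates to 151.052.
Endpoint term: (f(2) + f(22))/2 = (1.87504 + 10.8197)/2 = 6.34735.
Running total after boundary: 157.399.
Correction k=1: B_{2}/2! · (f^{(1)}(22) − f^{(1)}(2)) = 1/12 · (0.142781 − 0.877036) = -0.0611879.

S_1 ≈ 157.338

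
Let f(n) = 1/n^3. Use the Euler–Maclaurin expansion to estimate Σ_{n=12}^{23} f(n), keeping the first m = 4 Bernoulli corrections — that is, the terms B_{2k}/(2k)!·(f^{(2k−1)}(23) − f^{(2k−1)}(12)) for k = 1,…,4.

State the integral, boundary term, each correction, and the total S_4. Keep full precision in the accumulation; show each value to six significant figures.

The integral term ∫_12^23 1/x^3 dx = 0.00252704.
½[f(12) + f(23)] = ½[0.000578704 + 8.21895e-05] = 0.000330447.
Integral + boundary = 0.00285749.
Correction k=1: B_{2}/2! · (f^{(1)}(23) − f^{(1)}(12)) = 1/12 · (-1.07204e-05 − (-0.000144676)) = 1.11630e-05.
After k=1: 0.00286865.
Correction k=2: B_{4}/4! · (f^{(3)}(23) − f^{(3)}(12)) = −1/720 · (-4.05307e-07 − (-2.00939e-05)) = -2.73452e-08.
After k=2: 0.00286862.
Correction k=3: B_{6}/6! · (f^{(5)}(23) − f^{(5)}(12)) = 1/30240 · (-3.21794e-08 − (-5.86071e-06)) = 1.92743e-10.
After k=3: 0.00286863.
Correction k=4: B_{8}/8! · (f^{(7)}(23) − f^{(7)}(12)) = −1/1209600 · (-4.37980e-09 − (-2.93036e-06)) = -2.41896e-12.

S_4 ≈ 0.00286863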